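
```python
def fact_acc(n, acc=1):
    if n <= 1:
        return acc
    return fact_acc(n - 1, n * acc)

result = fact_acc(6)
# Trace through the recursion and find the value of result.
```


fact_acc(6, 1)
= fact_acc(5, 6 * 1) = fact_acc(5, 6)
= fact_acc(4, 5 * 6) = fact_acc(4, 30)
= fact_acc(3, 4 * 30) = fact_acc(3, 120)
= fact_acc(2, 3 * 120) = fact_acc(2, 360)
= fact_acc(1, 2 * 360) = fact_acc(1, 720)
n <= 1, return acc = 720


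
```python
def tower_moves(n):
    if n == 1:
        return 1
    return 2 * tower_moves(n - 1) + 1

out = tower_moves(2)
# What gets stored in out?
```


tower_moves(2)
= 2 * tower_moves(1) + 1
Now compute bottom-up:
tower_moves(1) = 1
tower_moves(2) = 2 * 1 + 1 = 3
= 3


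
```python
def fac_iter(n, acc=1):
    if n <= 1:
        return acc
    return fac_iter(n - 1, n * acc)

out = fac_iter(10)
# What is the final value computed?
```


fac_iter(10, 1)
= fac_iter(9, 10 * 1) = fac_iter(9, 10)
= fac_iter(8, 9 * 10) = fac_iter(8, 90)
= fac_iter(7, 8 * 90) = fac_iter(7, 720)
= fac_iter(6, 7 * 720) = fac_iter(6, 5040)
= fac_iter(5, 6 * 5040) = fac_iter(5, 30240)
= fac_iter(4, 5 * 30240) = fac_iter(4, 151200)
= fac_iter(3, 4 * 151200) = fac_iter(3, 604800)
= fac_iter(2, 3 * 604800) = fac_iter(2, 1814400)
= fac_iter(1, 2 * 1814400) = fac_iter(1, 3628800)
n <= 1, return acc = 3628800


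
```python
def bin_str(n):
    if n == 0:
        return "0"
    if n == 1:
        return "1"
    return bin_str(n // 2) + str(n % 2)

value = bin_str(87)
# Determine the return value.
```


bin_str(87)
= bin_str(43) + "1"
= bin_str(21) + "1" + "1"
= bin_str(10) + "1" + "1" + "1"
= bin_str(5) + "0" + "1" + "1" + "1"
= bin_str(2) + "1" + "0" + "1" + "1" + "1"
= bin_str(1) + "0" + "1" + "0" + "1" + "1" + "1"
= "1" + "0" + "1" + "0" + "1" + "1" + "1"
= "1010111"


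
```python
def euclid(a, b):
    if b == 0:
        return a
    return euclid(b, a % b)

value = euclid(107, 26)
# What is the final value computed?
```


euclid(107, 26)
= euclid(26, 107 % 26) = euclid(26, 3)
= euclid(3, 26 % 3) = euclid(3, 2)
= euclid(2, 3 % 2) = euclid(2, 1)
= euclid(1, 2 % 1) = euclid(1, 0)
b == 0, return a = 1


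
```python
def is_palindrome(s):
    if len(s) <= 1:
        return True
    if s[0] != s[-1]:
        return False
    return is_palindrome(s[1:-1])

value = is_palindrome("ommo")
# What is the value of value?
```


is_palindrome("ommo")
"ommo": s[0]='o' == s[-1]='o' -> is_palindrome("mm")
"mm": s[0]='m' == s[-1]='m' -> is_palindrome("")
"": len <= 1 -> True
= True


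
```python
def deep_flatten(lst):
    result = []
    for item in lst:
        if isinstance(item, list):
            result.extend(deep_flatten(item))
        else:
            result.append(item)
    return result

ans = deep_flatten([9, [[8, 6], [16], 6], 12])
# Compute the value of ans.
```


deep_flatten([9, [[8, 6], [16], 6], 12])
Processing each element:
  9 is not a list -> append 9
  [[8, 6], [16], 6] is a list -> deep_flatten recursively -> [8, 6, 16, 6]
  12 is not a list -> append 12
= [9, 8, 6, 16, 6, 12]


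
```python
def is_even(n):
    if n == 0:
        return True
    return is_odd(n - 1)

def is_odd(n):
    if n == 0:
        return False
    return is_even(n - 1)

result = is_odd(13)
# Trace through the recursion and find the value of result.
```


is_odd(13)
= is_even(12)
= is_odd(11)
= is_even(10)
= is_odd(9)
= is_even(8)
= is_odd(7)
= is_even(6)
= is_odd(5)
= is_even(4)
= is_odd(3)
= is_even(2)
= is_odd(1)
= is_even(0)
n == 0: return True
= True


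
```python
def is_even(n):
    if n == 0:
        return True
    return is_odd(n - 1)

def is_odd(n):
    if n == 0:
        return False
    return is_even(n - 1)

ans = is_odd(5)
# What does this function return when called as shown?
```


is_odd(5)
= is_even(4)
= is_odd(3)
= is_even(2)
= is_odd(1)
= is_even(0)
n == 0: return True
= True


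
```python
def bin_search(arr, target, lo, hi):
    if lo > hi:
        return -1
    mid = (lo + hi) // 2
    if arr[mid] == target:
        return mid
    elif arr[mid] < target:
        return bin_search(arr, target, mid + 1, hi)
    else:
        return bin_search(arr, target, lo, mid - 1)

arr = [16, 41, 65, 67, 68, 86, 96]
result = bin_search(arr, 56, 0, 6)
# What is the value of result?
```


bin_search(arr, 56, 0, 6)
lo=0, hi=6, mid=3, arr[mid]=67
67 > 56, search left half
lo=0, hi=2, mid=1, arr[mid]=41
41 < 56, search right half
lo=2, hi=2, mid=2, arr[mid]=65
65 > 56, search left half
lo > hi, target not found, return -1
= -1


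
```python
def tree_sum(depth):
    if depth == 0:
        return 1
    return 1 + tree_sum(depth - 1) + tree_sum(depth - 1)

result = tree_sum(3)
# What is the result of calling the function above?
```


tree_sum(3)
= 1 + tree_sum(2) + tree_sum(2)
= 1 + 2 * tree_sum(2)
tree_sum(k) = 2^(k+1) - 1
tree_sum(0) = 1
tree_sum(1) = 3
tree_sum(2) = 7
tree_sum(3) = 15
tree_sum(3) = 2^4 - 1 = 15


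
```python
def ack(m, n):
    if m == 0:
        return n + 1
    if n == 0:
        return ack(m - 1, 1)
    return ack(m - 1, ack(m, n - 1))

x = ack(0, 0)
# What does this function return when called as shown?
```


ack(0, 0)
m == 0: return 0 + 1 = 1
= 1


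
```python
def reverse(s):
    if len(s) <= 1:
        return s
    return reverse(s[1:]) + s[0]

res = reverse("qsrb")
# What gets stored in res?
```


reverse("qsrb")
= reverse("srb") + "q"
= reverse("rb") + "s" + "q"
= reverse("b") + "r" + "s" + "q"
= "b" + "r" + "s" + "q"
= "brsq"


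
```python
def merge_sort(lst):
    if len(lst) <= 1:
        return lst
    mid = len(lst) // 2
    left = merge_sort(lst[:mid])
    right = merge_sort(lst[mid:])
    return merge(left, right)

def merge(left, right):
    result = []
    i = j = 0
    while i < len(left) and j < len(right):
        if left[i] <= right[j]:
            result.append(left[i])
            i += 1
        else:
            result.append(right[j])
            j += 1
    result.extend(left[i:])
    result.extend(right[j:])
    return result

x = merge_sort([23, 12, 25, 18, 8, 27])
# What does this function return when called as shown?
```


merge_sort([23, 12, 25, 18, 8, 27])
Split into [23, 12, 25] and [18, 8, 27]
Left sorted: [12, 23, 25]
Right sorted: [8, 18, 27]
Merge [12, 23, 25] and [8, 18, 27]
= [8, 12, 18, 23, 25, 27]


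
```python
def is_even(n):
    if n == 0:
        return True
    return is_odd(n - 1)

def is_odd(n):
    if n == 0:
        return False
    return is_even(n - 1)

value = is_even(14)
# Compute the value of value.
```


is_even(14)
= is_odd(13)
= is_even(12)
= is_odd(11)
= is_even(10)
= is_odd(9)
= is_even(8)
= is_odd(7)
= is_even(6)
= is_odd(5)
= is_even(4)
= is_odd(3)
= is_even(2)
= is_odd(1)
= is_even(0)
n == 0: return True
= True


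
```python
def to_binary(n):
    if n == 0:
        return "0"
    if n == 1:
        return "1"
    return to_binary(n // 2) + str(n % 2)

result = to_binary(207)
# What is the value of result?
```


to_binary(207)
= to_binary(103) + "1"
= to_binary(51) + "1" + "1"
= to_binary(25) + "1" + "1" + "1"
= to_binary(12) + "1" + "1" + "1" + "1"
= to_binary(6) + "0" + "1" + "1" + "1" + "1"
= to_binary(3) + "0" + "0" + "1" + "1" + "1" + "1"
= to_binary(1) + "1" + "0" + "0" + "1" + "1" + "1" + "1"
= "1" + "1" + "0" + "0" + "1" + "1" + "1" + "1"
= "11001111"


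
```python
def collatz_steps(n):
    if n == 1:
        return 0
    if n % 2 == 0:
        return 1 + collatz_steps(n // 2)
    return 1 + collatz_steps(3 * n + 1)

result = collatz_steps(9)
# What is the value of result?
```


collatz_steps(9)
9 is odd -> 3*9+1 = 28 -> collatz_steps(28)
28 is even -> collatz_steps(14)
14 is even -> collatz_steps(7)
7 is odd -> 3*7+1 = 22 -> collatz_steps(22)
22 is even -> collatz_steps(11)
11 is odd -> 3*11+1 = 34 -> collatz_steps(34)
34 is even -> collatz_steps(17)
17 is odd -> 3*17+1 = 52 -> collatz_steps(52)
52 is even -> collatz_steps(26)
26 is even -> collatz_steps(13)
13 is odd -> 3*13+1 = 40 -> collatz_steps(40)
40 is even -> collatz_steps(20)
20 is even -> collatz_steps(10)
10 is even -> collatz_steps(5)
5 is odd -> 3*5+1 = 16 -> collatz_steps(16)
16 is even -> collatz_steps(8)
8 is even -> collatz_steps(4)
4 is even -> collatz_steps(2)
2 is even -> collatz_steps(1)
Reached 1 after 19 steps
= 19


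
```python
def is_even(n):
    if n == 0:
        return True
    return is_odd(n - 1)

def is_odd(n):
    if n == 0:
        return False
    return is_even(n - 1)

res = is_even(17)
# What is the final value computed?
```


is_even(17)
= is_odd(16)
= is_even(15)
= is_odd(14)
= is_even(13)
= is_odd(12)
= is_even(11)
= is_odd(10)
= is_even(9)
= is_odd(8)
= is_even(7)
= is_odd(6)
= is_even(5)
= is_odd(4)
= is_even(3)
= is_odd(2)
= is_even(1)
= is_odd(0)
n == 0: return False
= False


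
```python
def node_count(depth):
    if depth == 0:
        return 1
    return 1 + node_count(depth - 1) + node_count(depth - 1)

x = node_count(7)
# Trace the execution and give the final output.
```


node_count(7)
= 1 + node_count(6) + node_count(6)
= 1 + 2 * node_count(6)
node_count(k) = 2^(k+1) - 1
node_count(0) = 1
node_count(1) = 3
node_count(2) = 7
node_count(3) = 15
node_count(4) = 31
node_count(7) = 2^8 - 1 = 255


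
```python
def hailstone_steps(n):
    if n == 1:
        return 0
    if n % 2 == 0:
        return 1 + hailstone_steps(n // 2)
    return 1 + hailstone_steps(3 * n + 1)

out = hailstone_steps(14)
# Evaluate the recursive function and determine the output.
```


hailstone_steps(14)
14 is even -> hailstone_steps(7)
7 is odd -> 3*7+1 = 22 -> hailstone_steps(22)
22 is even -> hailstone_steps(11)
11 is odd -> 3*11+1 = 34 -> hailstone_steps(34)
34 is even -> hailstone_steps(17)
17 is odd -> 3*17+1 = 52 -> hailstone_steps(52)
52 is even -> hailstone_steps(26)
26 is even -> hailstone_steps(13)
13 is odd -> 3*13+1 = 40 -> hailstone_steps(40)
40 is even -> hailstone_steps(20)
20 is even -> hailstone_steps(10)
10 is even -> hailstone_steps(5)
5 is odd -> 3*5+1 = 16 -> hailstone_steps(16)
16 is even -> hailstone_steps(8)
8 is even -> hailstone_steps(4)
4 is even -> hailstone_steps(2)
2 is even -> hailstone_steps(1)
Reached 1 after 17 steps
= 17


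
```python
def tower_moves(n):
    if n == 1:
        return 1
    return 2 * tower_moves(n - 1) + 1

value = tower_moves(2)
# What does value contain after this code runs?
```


tower_moves(2)
= 2 * tower_moves(1) + 1
Now compute bottom-up:
tower_moves(1) = 1
tower_moves(2) = 2 * 1 + 1 = 3
= 3


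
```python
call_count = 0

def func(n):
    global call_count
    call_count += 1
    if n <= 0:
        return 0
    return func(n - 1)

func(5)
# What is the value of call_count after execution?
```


func(5) calls func(4) calls ... calls func(0)
Total calls: 5 + 1 (for base case) = 6


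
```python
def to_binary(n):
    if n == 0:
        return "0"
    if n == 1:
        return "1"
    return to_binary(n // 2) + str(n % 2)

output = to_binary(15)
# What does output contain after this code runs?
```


to_binary(15)
= to_binary(7) + "1"
= to_binary(3) + "1" + "1"
= to_binary(1) + "1" + "1" + "1"
= "1" + "1" + "1" + "1"
= "1111"


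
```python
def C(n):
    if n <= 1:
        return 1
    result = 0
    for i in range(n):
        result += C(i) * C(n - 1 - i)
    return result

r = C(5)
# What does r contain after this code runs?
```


C(5)
= sum of C(i) * C(5-1-i) for i in 0..4
First compute sub-values bottom-up:
  C(0) = 1, C(1) = 1
  C(2) = 1*1 + 1*1 = 2
  C(3) = 1*2 + 1*1 + 2*1 = 5
  C(4) = 1*5 + 1*2 + 2*1 + 5*1 = 14
Now C(5):
  C(0)*C(4) = 1*14 = 14
  C(1)*C(3) = 1*5 = 5
  C(2)*C(2) = 2*2 = 4
  C(3)*C(1) = 5*1 = 5
  C(4)*C(0) = 14*1 = 14
= 14 + 5 + 4 + 5 + 14
= 42


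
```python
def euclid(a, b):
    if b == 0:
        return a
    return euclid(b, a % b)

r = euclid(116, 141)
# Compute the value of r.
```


euclid(116, 141)
= euclid(141, 116 % 141) = euclid(141, 116)
= euclid(116, 141 % 116) = euclid(116, 25)
= euclid(25, 116 % 25) = euclid(25, 16)
= euclid(16, 25 % 16) = euclid(16, 9)
= euclid(9, 16 % 9) = euclid(9, 7)
= euclid(7, 9 % 7) = euclid(7, 2)
= euclid(2, 7 % 2) = euclid(2, 1)
= euclid(1, 2 % 1) = euclid(1, 0)
b == 0, return a = 1


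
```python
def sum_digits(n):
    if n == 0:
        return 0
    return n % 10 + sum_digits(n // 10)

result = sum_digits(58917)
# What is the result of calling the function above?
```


sum_digits(58917)
= 7 + sum_digits(5891)
= 7 + 1 + sum_digits(589)
= 7 + 1 + 9 + sum_digits(58)
= 7 + 1 + 9 + 8 + sum_digits(5)
= 7 + 1 + 9 + 8 + 5 + sum_digits(0)
= 7 + 1 + 9 + 8 + 5 + 0
= 30


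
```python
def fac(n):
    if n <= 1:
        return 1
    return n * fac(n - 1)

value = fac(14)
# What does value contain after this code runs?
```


fac(14)
= 14 * fac(13)
= 14 * 13 * fac(12)
= 14 * 13 * 12 * fac(11)
= 14 * 13 * 12 * 11 * fac(10)
= 14 * 13 * 12 * 11 * 10 * fac(9)
= 14 * 13 * 12 * 11 * 10 * 9 * fac(8)
= 14 * 13 * 12 * 11 * 10 * 9 * 8 * fac(7)
= 14 * 13 * 12 * 11 * 10 * 9 * 8 * 7 * fac(6)
= 14 * 13 * 12 * 11 * 10 * 9 * 8 * 7 * 6 * fac(5)
= 14 * 13 * 12 * 11 * 10 * 9 * 8 * 7 * 6 * 5 * fac(4)
= 14 * 13 * 12 * 11 * 10 * 9 * 8 * 7 * 6 * 5 * 4 * fac(3)
= 14 * 13 * 12 * 11 * 10 * 9 * 8 * 7 * 6 * 5 * 4 * 3 * fac(2)
= 14 * 13 * 12 * 11 * 10 * 9 * 8 * 7 * 6 * 5 * 4 * 3 * 2 * fac(1)
= 14 * 13 * 12 * 11 * 10 * 9 * 8 * 7 * 6 * 5 * 4 * 3 * 2 * 1
= 87178291200


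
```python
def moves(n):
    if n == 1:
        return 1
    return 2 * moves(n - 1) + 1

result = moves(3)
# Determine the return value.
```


moves(3)
= 2 * moves(2) + 1
= 2 * (2 * moves(1) + 1) + 1
Now compute bottom-up:
moves(1) = 1
moves(2) = 2 * 1 + 1 = 3
moves(3) = 2 * 3 + 1 = 7
= 7


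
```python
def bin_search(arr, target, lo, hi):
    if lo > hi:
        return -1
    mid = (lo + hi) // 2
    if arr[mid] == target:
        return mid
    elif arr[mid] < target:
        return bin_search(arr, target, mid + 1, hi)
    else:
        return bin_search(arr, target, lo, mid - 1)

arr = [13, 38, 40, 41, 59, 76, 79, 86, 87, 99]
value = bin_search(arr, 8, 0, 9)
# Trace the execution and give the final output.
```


bin_search(arr, 8, 0, 9)
lo=0, hi=9, mid=4, arr[mid]=59
59 > 8, search left half
lo=0, hi=3, mid=1, arr[mid]=38
38 > 8, search left half
lo=0, hi=0, mid=0, arr[mid]=13
13 > 8, search left half
lo > hi, target not found, return -1
= -1


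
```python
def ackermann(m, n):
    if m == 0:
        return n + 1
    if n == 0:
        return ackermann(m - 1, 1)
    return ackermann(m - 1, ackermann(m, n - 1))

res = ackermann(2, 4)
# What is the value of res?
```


ackermann(2, 4)
= ackermann(1, ackermann(2, 3))
First compute ackermann(2, 3) = 9
= ackermann(1, 9)
= 11


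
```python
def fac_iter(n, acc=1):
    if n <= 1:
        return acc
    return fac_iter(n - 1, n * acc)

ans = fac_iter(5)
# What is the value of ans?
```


fac_iter(5, 1)
= fac_iter(4, 5 * 1) = fac_iter(4, 5)
= fac_iter(3, 4 * 5) = fac_iter(3, 20)
= fac_iter(2, 3 * 20) = fac_iter(2, 60)
= fac_iter(1, 2 * 60) = fac_iter(1, 120)
n <= 1, return acc = 120


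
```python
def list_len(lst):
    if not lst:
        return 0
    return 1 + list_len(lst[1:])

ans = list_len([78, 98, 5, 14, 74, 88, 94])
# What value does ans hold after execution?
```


list_len([78, 98, 5, 14, 74, 88, 94])
= 1 + list_len([98, 5, 14, 74, 88, 94])
= 1 + 1 + list_len([5, 14, 74, 88, 94])
= 1 + 1 + 1 + list_len([14, 74, 88, 94])
= 1 + 1 + 1 + 1 + list_len([74, 88, 94])
= 1 + 1 + 1 + 1 + 1 + list_len([88, 94])
= 1 + 1 + 1 + 1 + 1 + 1 + list_len([94])
= 1 + 1 + 1 + 1 + 1 + 1 + 1 + list_len([])
= 1 + 1 + 1 + 1 + 1 + 1 + 1 + 0
= 7


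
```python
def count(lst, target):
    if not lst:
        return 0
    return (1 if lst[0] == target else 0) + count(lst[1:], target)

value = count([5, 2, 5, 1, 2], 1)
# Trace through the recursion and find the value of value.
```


count([5, 2, 5, 1, 2], 1)
lst[0]=5 != 1: 0 + count([2, 5, 1, 2], 1)
lst[0]=2 != 1: 0 + count([5, 1, 2], 1)
lst[0]=5 != 1: 0 + count([1, 2], 1)
lst[0]=1 == 1: 1 + count([2], 1)
lst[0]=2 != 1: 0 + count([], 1)
= 1


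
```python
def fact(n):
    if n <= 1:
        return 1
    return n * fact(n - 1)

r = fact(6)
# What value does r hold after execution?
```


fact(6)
= 6 * fact(5)
= 6 * 5 * fact(4)
= 6 * 5 * 4 * fact(3)
= 6 * 5 * 4 * 3 * fact(2)
= 6 * 5 * 4 * 3 * 2 * fact(1)
= 6 * 5 * 4 * 3 * 2 * 1
= 720


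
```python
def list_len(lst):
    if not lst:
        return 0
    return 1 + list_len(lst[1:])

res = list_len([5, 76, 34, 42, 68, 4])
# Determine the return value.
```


list_len([5, 76, 34, 42, 68, 4])
= 1 + list_len([76, 34, 42, 68, 4])
= 1 + 1 + list_len([34, 42, 68, 4])
= 1 + 1 + 1 + list_len([42, 68, 4])
= 1 + 1 + 1 + 1 + list_len([68, 4])
= 1 + 1 + 1 + 1 + 1 + list_len([4])
= 1 + 1 + 1 + 1 + 1 + 1 + list_len([])
= 1 + 1 + 1 + 1 + 1 + 1 + 0
= 6


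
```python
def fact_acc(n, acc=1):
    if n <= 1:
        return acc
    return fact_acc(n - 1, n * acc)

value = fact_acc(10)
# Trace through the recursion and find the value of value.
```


fact_acc(10, 1)
= fact_acc(9, 10 * 1) = fact_acc(9, 10)
= fact_acc(8, 9 * 10) = fact_acc(8, 90)
= fact_acc(7, 8 * 90) = fact_acc(7, 720)
= fact_acc(6, 7 * 720) = fact_acc(6, 5040)
= fact_acc(5, 6 * 5040) = fact_acc(5, 30240)
= fact_acc(4, 5 * 30240) = fact_acc(4, 151200)
= fact_acc(3, 4 * 151200) = fact_acc(3, 604800)
= fact_acc(2, 3 * 604800) = fact_acc(2, 1814400)
= fact_acc(1, 2 * 1814400) = fact_acc(1, 3628800)
n <= 1, return acc = 3628800


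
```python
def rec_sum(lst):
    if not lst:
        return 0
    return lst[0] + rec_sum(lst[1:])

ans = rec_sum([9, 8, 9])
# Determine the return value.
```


rec_sum([9, 8, 9])
= 9 + rec_sum([8, 9])
= 9 + 8 + rec_sum([9])
= 9 + 8 + 9 + rec_sum([])
= 9 + 8 + 9 + 0
= 26


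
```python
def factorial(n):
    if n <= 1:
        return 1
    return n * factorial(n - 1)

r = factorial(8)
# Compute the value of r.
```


factorial(8)
= 8 * factorial(7)
= 8 * 7 * factorial(6)
= 8 * 7 * 6 * factorial(5)
= 8 * 7 * 6 * 5 * factorial(4)
= 8 * 7 * 6 * 5 * 4 * factorial(3)
= 8 * 7 * 6 * 5 * 4 * 3 * factorial(2)
= 8 * 7 * 6 * 5 * 4 * 3 * 2 * factorial(1)
= 8 * 7 * 6 * 5 * 4 * 3 * 2 * 1
= 40320


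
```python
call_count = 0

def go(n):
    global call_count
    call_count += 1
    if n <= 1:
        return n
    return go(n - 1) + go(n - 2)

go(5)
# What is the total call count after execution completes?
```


go(5) calls go(4) and go(3); each non-base call branches into two more.
Let C(k) = total number of calls made by go(k), including the call to go(k) itself.
Base cases: C(0) = 1, C(1) = 1
Recurrence: C(k) = 1 + C(k-1) + C(k-2)
  C(2) = 1 + C(1) + C(0) = 1 + 1 + 1 = 3
  C(3) = 1 + C(2) + C(1) = 1 + 3 + 1 = 5
  C(4) = 1 + C(3) + C(2) = 1 + 5 + 3 = 9
  C(5) = 1 + C(4) + C(3) = 1 + 9 + 5 = 15
Total calls = C(5) = 15


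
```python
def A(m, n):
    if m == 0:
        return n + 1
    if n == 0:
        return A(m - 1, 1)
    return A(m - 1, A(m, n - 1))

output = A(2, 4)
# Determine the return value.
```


A(2, 4)
= A(1, A(2, 3))
First compute A(2, 3) = 9
= A(1, 9)
= 11


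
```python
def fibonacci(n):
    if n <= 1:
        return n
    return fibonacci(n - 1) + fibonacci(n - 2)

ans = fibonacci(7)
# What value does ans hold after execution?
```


fibonacci(7)
= fibonacci(6) + fibonacci(5)
= (fibonacci(5) + fibonacci(4)) + fibonacci(5)
Computing bottom-up: fibonacci(0)=0, fibonacci(1)=1, fibonacci(2)=1, fibonacci(3)=2, fibonacci(4)=3, fibonacci(5)=5, fibonacci(6)=8, fibonacci(7)=13
= 13


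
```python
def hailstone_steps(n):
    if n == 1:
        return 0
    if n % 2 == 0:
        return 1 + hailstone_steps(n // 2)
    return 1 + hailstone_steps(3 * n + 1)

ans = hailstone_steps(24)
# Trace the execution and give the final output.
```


hailstone_steps(24)
24 is even -> hailstone_steps(12)
12 is even -> hailstone_steps(6)
6 is even -> hailstone_steps(3)
3 is odd -> 3*3+1 = 10 -> hailstone_steps(10)
10 is even -> hailstone_steps(5)
5 is odd -> 3*5+1 = 16 -> hailstone_steps(16)
16 is even -> hailstone_steps(8)
8 is even -> hailstone_steps(4)
4 is even -> hailstone_steps(2)
2 is even -> hailstone_steps(1)
Reached 1 after 10 steps
= 10


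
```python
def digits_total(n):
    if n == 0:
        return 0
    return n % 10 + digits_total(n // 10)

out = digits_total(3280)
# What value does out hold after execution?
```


digits_total(3280)
= 0 + digits_total(328)
= 0 + 8 + digits_total(32)
= 0 + 8 + 2 + digits_total(3)
= 0 + 8 + 2 + 3 + digits_total(0)
= 0 + 8 + 2 + 3 + 0
= 13


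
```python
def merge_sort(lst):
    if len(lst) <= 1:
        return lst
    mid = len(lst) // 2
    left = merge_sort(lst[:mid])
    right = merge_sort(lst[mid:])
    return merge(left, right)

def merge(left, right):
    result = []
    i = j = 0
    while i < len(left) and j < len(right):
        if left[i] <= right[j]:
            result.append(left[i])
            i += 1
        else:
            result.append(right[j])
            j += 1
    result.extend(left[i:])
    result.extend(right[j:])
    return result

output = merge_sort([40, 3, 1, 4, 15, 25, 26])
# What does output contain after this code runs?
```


merge_sort([40, 3, 1, 4, 15, 25, 26])
Split into [40, 3, 1] and [4, 15, 25, 26]
Left sorted: [1, 3, 40]
Right sorted: [4, 15, 25, 26]
Merge [1, 3, 40] and [4, 15, 25, 26]
= [1, 3, 4, 15, 25, 26, 40]


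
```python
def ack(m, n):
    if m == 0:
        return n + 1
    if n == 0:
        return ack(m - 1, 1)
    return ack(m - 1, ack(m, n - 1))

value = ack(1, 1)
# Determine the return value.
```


ack(1, 1)
= ack(0, ack(1, 0))
First compute ack(1, 0) = 2
= ack(0, 2)
= 3


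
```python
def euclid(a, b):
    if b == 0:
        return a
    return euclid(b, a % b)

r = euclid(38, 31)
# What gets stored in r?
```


euclid(38, 31)
= euclid(31, 38 % 31) = euclid(31, 7)
= euclid(7, 31 % 7) = euclid(7, 3)
= euclid(3, 7 % 3) = euclid(3, 1)
= euclid(1, 3 % 1) = euclid(1, 0)
b == 0, return a = 1


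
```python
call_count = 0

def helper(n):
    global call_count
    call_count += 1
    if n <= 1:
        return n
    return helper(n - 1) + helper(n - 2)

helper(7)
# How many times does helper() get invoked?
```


helper(7) calls helper(6) and helper(5); each non-base call branches into two more.
Let C(k) = total number of calls made by helper(k), including the call to helper(k) itself.
Base cases: C(0) = 1, C(1) = 1
Recurrence: C(k) = 1 + C(k-1) + C(k-2)
  C(2) = 1 + C(1) + C(0) = 1 + 1 + 1 = 3
  C(3) = 1 + C(2) + C(1) = 1 + 3 + 1 = 5
  C(4) = 1 + C(3) + C(2) = 1 + 5 + 3 = 9
  C(5) = 1 + C(4) + C(3) = 1 + 9 + 5 = 15
  C(6) = 1 + C(5) + C(4) = 1 + 15 + 9 = 25
  C(7) = 1 + C(6) + C(5) = 1 + 25 + 15 = 41
Total calls = C(7) = 41


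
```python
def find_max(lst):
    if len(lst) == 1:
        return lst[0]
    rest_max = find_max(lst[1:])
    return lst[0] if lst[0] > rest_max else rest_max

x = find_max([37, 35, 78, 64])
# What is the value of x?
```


find_max([37, 35, 78, 64])
= compare 37 with find_max([35, 78, 64])
= compare 35 with find_max([78, 64])
= compare 78 with find_max([64])
Base: find_max([64]) = 64
compare 78 with 64: max = 78
compare 35 with 78: max = 78
compare 37 with 78: max = 78
= 78


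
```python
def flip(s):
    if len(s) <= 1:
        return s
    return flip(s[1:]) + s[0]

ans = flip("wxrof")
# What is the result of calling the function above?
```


flip("wxrof")
= flip("xrof") + "w"
= flip("rof") + "x" + "w"
= flip("of") + "r" + "x" + "w"
= flip("f") + "o" + "r" + "x" + "w"
= "f" + "o" + "r" + "x" + "w"
= "forxw"


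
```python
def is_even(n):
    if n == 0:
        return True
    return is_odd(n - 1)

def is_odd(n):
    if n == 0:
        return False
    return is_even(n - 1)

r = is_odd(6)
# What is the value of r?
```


is_odd(6)
= is_even(5)
= is_odd(4)
= is_even(3)
= is_odd(2)
= is_even(1)
= is_odd(0)
n == 0: return False
= False


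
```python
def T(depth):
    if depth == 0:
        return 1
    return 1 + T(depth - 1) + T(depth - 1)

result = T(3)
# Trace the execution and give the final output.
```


T(3)
= 1 + T(2) + T(2)
= 1 + 2 * T(2)
T(k) = 2^(k+1) - 1
T(0) = 1
T(1) = 3
T(2) = 7
T(3) = 15
T(3) = 2^4 - 1 = 15


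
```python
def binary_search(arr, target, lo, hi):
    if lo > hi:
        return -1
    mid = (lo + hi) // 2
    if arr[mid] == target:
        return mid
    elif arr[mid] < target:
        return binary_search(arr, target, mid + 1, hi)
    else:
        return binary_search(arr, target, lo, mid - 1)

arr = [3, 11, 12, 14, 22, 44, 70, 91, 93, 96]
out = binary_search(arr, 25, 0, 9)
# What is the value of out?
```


binary_search(arr, 25, 0, 9)
lo=0, hi=9, mid=4, arr[mid]=22
22 < 25, search right half
lo=5, hi=9, mid=7, arr[mid]=91
91 > 25, search left half
lo=5, hi=6, mid=5, arr[mid]=44
44 > 25, search left half
lo > hi, target not found, return -1
= -1


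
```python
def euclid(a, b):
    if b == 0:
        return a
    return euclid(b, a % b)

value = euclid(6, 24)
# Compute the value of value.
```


euclid(6, 24)
= euclid(24, 6 % 24) = euclid(24, 6)
= euclid(6, 24 % 6) = euclid(6, 0)
b == 0, return a = 6


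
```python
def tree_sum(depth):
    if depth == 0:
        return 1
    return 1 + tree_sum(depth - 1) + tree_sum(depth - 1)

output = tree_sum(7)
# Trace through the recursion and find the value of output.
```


tree_sum(7)
= 1 + tree_sum(6) + tree_sum(6)
= 1 + 2 * tree_sum(6)
tree_sum(k) = 2^(k+1) - 1
tree_sum(0) = 1
tree_sum(1) = 3
tree_sum(2) = 7
tree_sum(3) = 15
tree_sum(4) = 31
tree_sum(7) = 2^8 - 1 = 255


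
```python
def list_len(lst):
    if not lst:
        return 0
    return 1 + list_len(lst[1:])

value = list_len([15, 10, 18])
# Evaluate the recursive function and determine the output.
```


list_len([15, 10, 18])
= 1 + list_len([10, 18])
= 1 + 1 + list_len([18])
= 1 + 1 + 1 + list_len([])
= 1 + 1 + 1 + 0
= 3


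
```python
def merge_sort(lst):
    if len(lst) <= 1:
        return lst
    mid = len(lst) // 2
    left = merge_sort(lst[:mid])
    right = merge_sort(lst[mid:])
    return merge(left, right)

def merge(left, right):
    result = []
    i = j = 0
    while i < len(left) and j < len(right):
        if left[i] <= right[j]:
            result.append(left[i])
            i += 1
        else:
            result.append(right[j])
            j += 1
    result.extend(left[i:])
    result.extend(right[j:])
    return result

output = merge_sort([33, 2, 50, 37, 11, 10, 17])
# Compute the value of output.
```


merge_sort([33, 2, 50, 37, 11, 10, 17])
Split into [33, 2, 50] and [37, 11, 10, 17]
Left sorted: [2, 33, 50]
Right sorted: [10, 11, 17, 37]
Merge [2, 33, 50] and [10, 11, 17, 37]
= [2, 10, 11, 17, 33, 37, 50]


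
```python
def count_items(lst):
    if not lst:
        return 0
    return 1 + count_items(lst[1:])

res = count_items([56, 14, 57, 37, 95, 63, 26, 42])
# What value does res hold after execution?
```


count_items([56, 14, 57, 37, 95, 63, 26, 42])
= 1 + count_items([14, 57, 37, 95, 63, 26, 42])
= 1 + 1 + count_items([57, 37, 95, 63, 26, 42])
= 1 + 1 + 1 + count_items([37, 95, 63, 26, 42])
= 1 + 1 + 1 + 1 + count_items([95, 63, 26, 42])
= 1 + 1 + 1 + 1 + 1 + count_items([63, 26, 42])
= 1 + 1 + 1 + 1 + 1 + 1 + count_items([26, 42])
= 1 + 1 + 1 + 1 + 1 + 1 + 1 + count_items([42])
= 1 + 1 + 1 + 1 + 1 + 1 + 1 + 1 + count_items([])
= 1 + 1 + 1 + 1 + 1 + 1 + 1 + 1 + 0
= 8


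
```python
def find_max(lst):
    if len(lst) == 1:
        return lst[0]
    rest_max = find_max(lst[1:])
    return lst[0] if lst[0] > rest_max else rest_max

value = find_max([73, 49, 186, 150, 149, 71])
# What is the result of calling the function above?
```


find_max([73, 49, 186, 150, 149, 71])
= compare 73 with find_max([49, 186, 150, 149, 71])
= compare 49 with find_max([186, 150, 149, 71])
= compare 186 with find_max([150, 149, 71])
= compare 150 with find_max([149, 71])
= compare 149 with find_max([71])
Base: find_max([71]) = 71
compare 149 with 71: max = 149
compare 150 with 149: max = 150
compare 186 with 150: max = 186
compare 49 with 186: max = 186
compare 73 with 186: max = 186
= 186


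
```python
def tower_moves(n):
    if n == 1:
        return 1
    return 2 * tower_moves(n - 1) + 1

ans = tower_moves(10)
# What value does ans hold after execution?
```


tower_moves(10)
= 2 * tower_moves(9) + 1
= 2 * (2 * tower_moves(8) + 1) + 1
= 2 * (2 * (2 * tower_moves(7) + 1) + 1) + 1
= 2 * (2 * (2 * (2 * tower_moves(6) + 1) + 1) + 1) + 1
= 2 * (2 * (2 * (2 * (2 * tower_moves(5) + 1) + 1) + 1) + 1) + 1
= 2 * (2 * (2 * (2 * (2 * (2 * tower_moves(4) + 1) + 1) + 1) + 1) + 1) + 1
= 2 * (2 * (2 * (2 * (2 * (2 * (2 * tower_moves(3) + 1) + 1) + 1) + 1) + 1) + 1) + 1
= 2 * (2 * (2 * (2 * (2 * (2 * (2 * (2 * tower_moves(2) + 1) + 1) + 1) + 1) + 1) + 1) + 1) + 1
= 2 * (2 * (2 * (2 * (2 * (2 * (2 * (2 * (2 * tower_moves(1) + 1) + 1) + 1) + 1) + 1) + 1) + 1) + 1) + 1
Now compute bottom-up:
tower_moves(1) = 1
tower_moves(2) = 2 * 1 + 1 = 3
tower_moves(3) = 2 * 3 + 1 = 7
tower_moves(4) = 2 * 7 + 1 = 15
tower_moves(5) = 2 * 15 + 1 = 31
tower_moves(6) = 2 * 31 + 1 = 63
tower_moves(7) = 2 * 63 + 1 = 127
tower_moves(8) = 2 * 127 + 1 = 255
tower_moves(9) = 2 * 255 + 1 = 511
tower_moves(10) = 2 * 511 + 1 = 1023
= 1023


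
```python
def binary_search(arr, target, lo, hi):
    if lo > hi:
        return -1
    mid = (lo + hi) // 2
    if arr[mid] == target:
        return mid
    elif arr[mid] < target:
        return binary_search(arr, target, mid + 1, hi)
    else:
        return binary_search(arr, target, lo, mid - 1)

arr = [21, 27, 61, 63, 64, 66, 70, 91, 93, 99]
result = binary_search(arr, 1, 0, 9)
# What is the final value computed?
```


binary_search(arr, 1, 0, 9)
lo=0, hi=9, mid=4, arr[mid]=64
64 > 1, search left half
lo=0, hi=3, mid=1, arr[mid]=27
27 > 1, search left half
lo=0, hi=0, mid=0, arr[mid]=21
21 > 1, search left half
lo > hi, target not found, return -1
= -1


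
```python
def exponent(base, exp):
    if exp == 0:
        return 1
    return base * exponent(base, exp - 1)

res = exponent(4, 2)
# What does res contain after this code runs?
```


exponent(4, 2)
= 4 * exponent(4, 1)
= 4 * 4 * exponent(4, 0)
= 4 * 4 * 1
= 16


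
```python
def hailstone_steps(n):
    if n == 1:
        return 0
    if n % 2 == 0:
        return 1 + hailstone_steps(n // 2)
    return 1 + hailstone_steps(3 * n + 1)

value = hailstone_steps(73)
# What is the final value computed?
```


hailstone_steps(73)
73 is odd -> 3*73+1 = 220 -> hailstone_steps(220)
220 is even -> hailstone_steps(110)
110 is even -> hailstone_steps(55)
55 is odd -> 3*55+1 = 166 -> hailstone_steps(166)
166 is even -> hailstone_steps(83)
83 is odd -> 3*83+1 = 250 -> hailstone_steps(250)
250 is even -> hailstone_steps(125)
125 is odd -> 3*125+1 = 376 -> hailstone_steps(376)
376 is even -> hailstone_steps(188)
188 is even -> hailstone_steps(94)
94 is even -> hailstone_steps(47)
47 is odd -> 3*47+1 = 142 -> hailstone_steps(142)
142 is even -> hailstone_steps(71)
71 is odd -> 3*71+1 = 214 -> hailstone_steps(214)
214 is even -> hailstone_steps(107)
107 is odd -> 3*107+1 = 322 -> hailstone_steps(322)
322 is even -> hailstone_steps(161)
161 is odd -> 3*161+1 = 484 -> hailstone_steps(484)
484 is even -> hailstone_steps(242)
242 is even -> hailstone_steps(121)
121 is odd -> 3*121+1 = 364 -> hailstone_steps(364)
364 is even -> hailstone_steps(182)
182 is even -> hailstone_steps(91)
91 is odd -> 3*91+1 = 274 -> hailstone_steps(274)
274 is even -> hailstone_steps(137)
137 is odd -> 3*137+1 = 412 -> hailstone_steps(412)
412 is even -> hailstone_steps(206)
206 is even -> hailstone_steps(103)
103 is odd -> 3*103+1 = 310 -> hailstone_steps(310)
310 is even -> hailstone_steps(155)
155 is odd -> 3*155+1 = 466 -> hailstone_steps(466)
466 is even -> hailstone_steps(233)
233 is odd -> 3*233+1 = 700 -> hailstone_steps(700)
700 is even -> hailstone_steps(350)
350 is even -> hailstone_steps(175)
175 is odd -> 3*175+1 = 526 -> hailstone_steps(526)
526 is even -> hailstone_steps(263)
263 is odd -> 3*263+1 = 790 -> hailstone_steps(790)
790 is even -> hailstone_steps(395)
395 is odd -> 3*395+1 = 1186 -> hailstone_steps(1186)
1186 is even -> hailstone_steps(593)
593 is odd -> 3*593+1 = 1780 -> hailstone_steps(1780)
1780 is even -> hailstone_steps(890)
890 is even -> hailstone_steps(445)
445 is odd -> 3*445+1 = 1336 -> hailstone_steps(1336)
1336 is even -> hailstone_steps(668)
668 is even -> hailstone_steps(334)
334 is even -> hailstone_steps(167)
167 is odd -> 3*167+1 = 502 -> hailstone_steps(502)
502 is even -> hailstone_steps(251)
251 is odd -> 3*251+1 = 754 -> hailstone_steps(754)
754 is even -> hailstone_steps(377)
377 is odd -> 3*377+1 = 1132 -> hailstone_steps(1132)
1132 is even -> hailstone_steps(566)
566 is even -> hailstone_steps(283)
283 is odd -> 3*283+1 = 850 -> hailstone_steps(850)
850 is even -> hailstone_steps(425)
425 is odd -> 3*425+1 = 1276 -> hailstone_steps(1276)
1276 is even -> hailstone_steps(638)
638 is even -> hailstone_steps(319)
319 is odd -> 3*319+1 = 958 -> hailstone_steps(958)
958 is even -> hailstone_steps(479)
479 is odd -> 3*479+1 = 1438 -> hailstone_steps(1438)
1438 is even -> hailstone_steps(719)
719 is odd -> 3*719+1 = 2158 -> hailstone_steps(2158)
2158 is even -> hailstone_steps(1079)
1079 is odd -> 3*1079+1 = 3238 -> hailstone_steps(3238)
3238 is even -> hailstone_steps(1619)
1619 is odd -> 3*1619+1 = 4858 -> hailstone_steps(4858)
4858 is even -> hailstone_steps(2429)
2429 is odd -> 3*2429+1 = 7288 -> hailstone_steps(7288)
7288 is even -> hailstone_steps(3644)
3644 is even -> hailstone_steps(1822)
1822 is even -> hailstone_steps(911)
911 is odd -> 3*911+1 = 2734 -> hailstone_steps(2734)
2734 is even -> hailstone_steps(1367)
1367 is odd -> 3*1367+1 = 4102 -> hailstone_steps(4102)
4102 is even -> hailstone_steps(2051)
2051 is odd -> 3*2051+1 = 6154 -> hailstone_steps(6154)
6154 is even -> hailstone_steps(3077)
3077 is odd -> 3*3077+1 = 9232 -> hailstone_steps(9232)
9232 is even -> hailstone_steps(4616)
4616 is even -> hailstone_steps(2308)
2308 is even -> hailstone_steps(1154)
1154 is even -> hailstone_steps(577)
577 is odd -> 3*577+1 = 1732 -> hailstone_steps(1732)
1732 is even -> hailstone_steps(866)
866 is even -> hailstone_steps(433)
433 is odd -> 3*433+1 = 1300 -> hailstone_steps(1300)
1300 is even -> hailstone_steps(650)
650 is even -> hailstone_steps(325)
325 is odd -> 3*325+1 = 976 -> hailstone_steps(976)
976 is even -> hailstone_steps(488)
488 is even -> hailstone_steps(244)
244 is even -> hailstone_steps(122)
122 is even -> hailstone_steps(61)
61 is odd -> 3*61+1 = 184 -> hailstone_steps(184)
184 is even -> hailstone_steps(92)
92 is even -> hailstone_steps(46)
46 is even -> hailstone_steps(23)
23 is odd -> 3*23+1 = 70 -> hailstone_steps(70)
70 is even -> hailstone_steps(35)
35 is odd -> 3*35+1 = 106 -> hailstone_steps(106)
106 is even -> hailstone_steps(53)
53 is odd -> 3*53+1 = 160 -> hailstone_steps(160)
160 is even -> hailstone_steps(80)
80 is even -> hailstone_steps(40)
40 is even -> hailstone_steps(20)
20 is even -> hailstone_steps(10)
10 is even -> hailstone_steps(5)
5 is odd -> 3*5+1 = 16 -> hailstone_steps(16)
16 is even -> hailstone_steps(8)
8 is even -> hailstone_steps(4)
4 is even -> hailstone_steps(2)
2 is even -> hailstone_steps(1)
Reached 1 after 115 steps
= 115


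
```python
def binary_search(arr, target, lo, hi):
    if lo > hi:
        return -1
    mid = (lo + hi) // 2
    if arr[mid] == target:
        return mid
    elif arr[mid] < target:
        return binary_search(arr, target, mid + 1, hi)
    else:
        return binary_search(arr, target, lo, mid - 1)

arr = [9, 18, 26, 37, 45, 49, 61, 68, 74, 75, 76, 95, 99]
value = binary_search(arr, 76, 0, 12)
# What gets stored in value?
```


binary_search(arr, 76, 0, 12)
lo=0, hi=12, mid=6, arr[mid]=61
61 < 76, search right half
lo=7, hi=12, mid=9, arr[mid]=75
75 < 76, search right half
lo=10, hi=12, mid=11, arr[mid]=95
95 > 76, search left half
lo=10, hi=10, mid=10, arr[mid]=76
arr[10] == 76, found at index 10
= 10


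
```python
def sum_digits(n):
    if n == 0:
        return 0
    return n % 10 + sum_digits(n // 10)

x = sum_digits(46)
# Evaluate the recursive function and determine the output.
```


sum_digits(46)
= 6 + sum_digits(4)
= 6 + 4 + sum_digits(0)
= 6 + 4 + 0
= 10


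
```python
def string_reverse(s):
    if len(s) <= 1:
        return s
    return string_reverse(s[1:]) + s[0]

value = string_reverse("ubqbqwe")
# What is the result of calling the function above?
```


string_reverse("ubqbqwe")
= string_reverse("bqbqwe") + "u"
= string_reverse("qbqwe") + "b" + "u"
= string_reverse("bqwe") + "q" + "b" + "u"
= string_reverse("qwe") + "b" + "q" + "b" + "u"
= string_reverse("we") + "q" + "b" + "q" + "b" + "u"
= string_reverse("e") + "w" + "q" + "b" + "q" + "b" + "u"
= "e" + "w" + "q" + "b" + "q" + "b" + "u"
= "ewqbqbu"


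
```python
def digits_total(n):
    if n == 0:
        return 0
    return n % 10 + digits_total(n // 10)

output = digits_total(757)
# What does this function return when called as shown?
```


digits_total(757)
= 7 + digits_total(75)
= 7 + 5 + digits_total(7)
= 7 + 5 + 7 + digits_total(0)
= 7 + 5 + 7 + 0
= 19


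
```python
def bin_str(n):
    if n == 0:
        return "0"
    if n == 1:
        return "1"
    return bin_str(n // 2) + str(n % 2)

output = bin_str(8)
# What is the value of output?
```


bin_str(8)
= bin_str(4) + "0"
= bin_str(2) + "0" + "0"
= bin_str(1) + "0" + "0" + "0"
= "1" + "0" + "0" + "0"
= "1000"


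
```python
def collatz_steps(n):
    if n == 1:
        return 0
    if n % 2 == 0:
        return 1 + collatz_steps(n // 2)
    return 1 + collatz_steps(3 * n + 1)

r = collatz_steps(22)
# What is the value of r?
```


collatz_steps(22)
22 is even -> collatz_steps(11)
11 is odd -> 3*11+1 = 34 -> collatz_steps(34)
34 is even -> collatz_steps(17)
17 is odd -> 3*17+1 = 52 -> collatz_steps(52)
52 is even -> collatz_steps(26)
26 is even -> collatz_steps(13)
13 is odd -> 3*13+1 = 40 -> collatz_steps(40)
40 is even -> collatz_steps(20)
20 is even -> collatz_steps(10)
10 is even -> collatz_steps(5)
5 is odd -> 3*5+1 = 16 -> collatz_steps(16)
16 is even -> collatz_steps(8)
8 is even -> collatz_steps(4)
4 is even -> collatz_steps(2)
2 is even -> collatz_steps(1)
Reached 1 after 15 steps
= 15


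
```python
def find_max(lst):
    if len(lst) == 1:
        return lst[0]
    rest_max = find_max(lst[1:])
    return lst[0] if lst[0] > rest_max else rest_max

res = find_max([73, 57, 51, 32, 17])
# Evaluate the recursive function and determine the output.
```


find_max([73, 57, 51, 32, 17])
= compare 73 with find_max([57, 51, 32, 17])
= compare 57 with find_max([51, 32, 17])
= compare 51 with find_max([32, 17])
= compare 32 with find_max([17])
Base: find_max([17]) = 17
compare 32 with 17: max = 32
compare 51 with 32: max = 51
compare 57 with 51: max = 57
compare 73 with 57: max = 73
= 73


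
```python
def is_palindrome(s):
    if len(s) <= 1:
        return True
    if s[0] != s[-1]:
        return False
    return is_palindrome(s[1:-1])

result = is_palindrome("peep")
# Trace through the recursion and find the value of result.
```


is_palindrome("peep")
"peep": s[0]='p' == s[-1]='p' -> is_palindrome("ee")
"ee": s[0]='e' == s[-1]='e' -> is_palindrome("")
"": len <= 1 -> True
= True


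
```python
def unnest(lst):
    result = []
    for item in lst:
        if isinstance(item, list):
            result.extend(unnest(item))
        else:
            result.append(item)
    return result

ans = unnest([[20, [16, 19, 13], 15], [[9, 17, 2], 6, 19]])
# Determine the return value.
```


unnest([[20, [16, 19, 13], 15], [[9, 17, 2], 6, 19]])
Processing each element:
  [20, [16, 19, 13], 15] is a list -> unnest recursively -> [20, 16, 19, 13, 15]
  [[9, 17, 2], 6, 19] is a list -> unnest recursively -> [9, 17, 2, 6, 19]
= [20, 16, 19, 13, 15, 9, 17, 2, 6, 19]


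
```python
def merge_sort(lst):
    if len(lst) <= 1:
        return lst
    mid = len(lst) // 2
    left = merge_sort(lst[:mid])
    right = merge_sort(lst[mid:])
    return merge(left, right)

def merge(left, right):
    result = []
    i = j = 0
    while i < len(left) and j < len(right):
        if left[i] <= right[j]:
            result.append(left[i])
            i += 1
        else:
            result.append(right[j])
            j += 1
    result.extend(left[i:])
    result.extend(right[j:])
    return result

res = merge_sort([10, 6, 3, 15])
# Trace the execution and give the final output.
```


merge_sort([10, 6, 3, 15])
Split into [10, 6] and [3, 15]
Left sorted: [6, 10]
Right sorted: [3, 15]
Merge [6, 10] and [3, 15]
= [3, 6, 10, 15]
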